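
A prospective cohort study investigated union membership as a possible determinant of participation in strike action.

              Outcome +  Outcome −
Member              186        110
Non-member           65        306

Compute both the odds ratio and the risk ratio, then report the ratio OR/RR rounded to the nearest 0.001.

Cells: a = 186, b = 110, c = 65, d = 306.
OR = (186·306)/(110·65) = 56916/7150 = 7.96028
Risk in exposed = 186/296 = 0.62838; risk in unexposed = 65/371 = 0.17520; RR = 3.58659
OR/RR = 7.96028 / 3.58659 = 2.21946
The outcome is not rare, so the OR lies further from 1 than the RR.

2.219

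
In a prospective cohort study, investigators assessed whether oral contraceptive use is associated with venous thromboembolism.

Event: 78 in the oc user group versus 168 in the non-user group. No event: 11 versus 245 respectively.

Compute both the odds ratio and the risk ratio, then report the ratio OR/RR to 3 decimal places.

4.800

From the description: a = 78, b = 11, c = 168, d = 245.
OR = (78·245)/(11·168) = 19110/1848 = 10.34091
Risk in exposed = 78/89 = 0.87640; risk in unexposed = 168/413 = 0.40678; RR = 2.15449
OR/RR = 10.34091 / 2.15449 = 4.79969
The outcome is not rare, so the OR lies further from 1 than the RR.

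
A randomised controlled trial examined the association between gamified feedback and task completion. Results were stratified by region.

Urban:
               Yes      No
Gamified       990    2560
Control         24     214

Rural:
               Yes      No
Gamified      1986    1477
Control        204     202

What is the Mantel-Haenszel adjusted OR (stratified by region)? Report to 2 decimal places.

OR_MH = Σ(aᵢdᵢ/nᵢ) / Σ(bᵢcᵢ/nᵢ), where nᵢ is the stratum total.
Stratum 1 (Urban): n = 3788; a·d/n = 990·214/3788 = 55.9293; b·c/n = 2560·24/3788 = 16.2196
Stratum 2 (Rural): n = 3869; a·d/n = 1986·202/3869 = 103.6888; b·c/n = 1477·204/3869 = 77.8775
OR_MH = (55.9293 + 103.6888) / (16.2196 + 77.8775) = 159.6181 / 94.0971 = 1.69631

1.70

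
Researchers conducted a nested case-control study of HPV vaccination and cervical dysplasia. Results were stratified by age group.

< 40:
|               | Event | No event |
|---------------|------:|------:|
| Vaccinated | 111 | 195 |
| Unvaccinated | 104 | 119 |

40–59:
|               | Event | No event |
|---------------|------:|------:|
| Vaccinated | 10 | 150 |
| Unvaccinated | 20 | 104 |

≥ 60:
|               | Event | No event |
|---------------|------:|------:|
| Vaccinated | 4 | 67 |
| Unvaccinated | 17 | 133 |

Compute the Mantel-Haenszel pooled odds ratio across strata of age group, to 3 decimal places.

OR_MH = Σ(aᵢdᵢ/nᵢ) / Σ(bᵢcᵢ/nᵢ), where nᵢ is the stratum total.
Stratum 1 (< 40): n = 529; a·d/n = 111·119/529 = 24.9698; b·c/n = 195·104/529 = 38.3365
Stratum 2 (40–59): n = 284; a·d/n = 10·104/284 = 3.6620; b·c/n = 150·20/284 = 10.5634
Stratum 3 (≥ 60): n = 221; a·d/n = 4·133/221 = 2.4072; b·c/n = 67·17/221 = 5.1538
OR_MH = (24.9698 + 3.6620 + 2.4072) / (38.3365 + 10.5634 + 5.1538) = 31.0390 / 54.0537 = 0.57422

0.574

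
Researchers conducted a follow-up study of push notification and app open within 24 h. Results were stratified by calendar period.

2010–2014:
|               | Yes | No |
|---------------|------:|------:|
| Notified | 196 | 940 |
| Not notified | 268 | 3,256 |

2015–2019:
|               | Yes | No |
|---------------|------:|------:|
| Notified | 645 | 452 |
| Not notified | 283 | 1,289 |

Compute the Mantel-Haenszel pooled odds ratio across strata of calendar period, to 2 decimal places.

4.40

OR_MH = Σ(aᵢdᵢ/nᵢ) / Σ(bᵢcᵢ/nᵢ), where nᵢ is the stratum total.
Stratum 1 (2010–2014): n = 4660; a·d/n = 196·3256/4660 = 136.9476; b·c/n = 940·268/4660 = 54.0601
Stratum 2 (2015–2019): n = 2669; a·d/n = 645·1289/2669 = 311.5043; b·c/n = 452·283/2669 = 47.9266
OR_MH = (136.9476 + 311.5043) / (54.0601 + 47.9266) = 448.4519 / 101.9867 = 4.39716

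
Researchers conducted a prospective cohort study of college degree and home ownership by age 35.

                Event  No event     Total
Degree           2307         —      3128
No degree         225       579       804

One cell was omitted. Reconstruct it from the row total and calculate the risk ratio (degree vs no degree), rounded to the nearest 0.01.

2.64

The missing cell is in the exposed row: 3128 − 2307 = 821.
So a = 2307, b = 821, c = 225, d = 579.
RR = [a/(a+b)] / [c/(c+d)] = (2307/3128) / (225/804) = 0.73753/0.27985 = 2.63545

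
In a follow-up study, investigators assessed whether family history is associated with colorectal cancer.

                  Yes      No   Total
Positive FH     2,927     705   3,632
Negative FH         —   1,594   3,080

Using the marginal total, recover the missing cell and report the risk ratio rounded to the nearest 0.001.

1.670

The missing cell is in the unexposed row: 3080 − 1594 = 1486.
So a = 2927, b = 705, c = 1486, d = 1594.
RR = [a/(a+b)] / [c/(c+d)] = (2927/3632) / (1486/3080) = 0.80589/0.48247 = 1.67036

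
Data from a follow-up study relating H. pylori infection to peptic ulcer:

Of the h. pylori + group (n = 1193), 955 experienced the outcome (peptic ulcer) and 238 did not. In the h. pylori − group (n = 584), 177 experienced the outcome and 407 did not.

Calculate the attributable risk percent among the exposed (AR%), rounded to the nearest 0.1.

From the description: a = 955, b = 238, c = 177, d = 407.
Risk in exposed = 955/1193 = 0.80050; risk in unexposed = 177/584 = 0.30308.
RR = 0.80050/0.30308 = 2.64121
AR% = (RR − 1)/RR × 100 = (2.64121 − 1)/2.64121 × 100 = 62.1385%

62.1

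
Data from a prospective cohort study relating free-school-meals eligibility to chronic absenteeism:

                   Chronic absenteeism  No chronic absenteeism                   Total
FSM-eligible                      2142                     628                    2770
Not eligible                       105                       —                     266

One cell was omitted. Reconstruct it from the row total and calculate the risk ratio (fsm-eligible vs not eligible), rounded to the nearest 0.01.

1.96

The missing cell is in the unexposed row: 266 − 105 = 161.
So a = 2142, b = 628, c = 105, d = 161.
RR = [a/(a+b)] / [c/(c+d)] = (2142/2770) / (105/266) = 0.77329/0.39474 = 1.95899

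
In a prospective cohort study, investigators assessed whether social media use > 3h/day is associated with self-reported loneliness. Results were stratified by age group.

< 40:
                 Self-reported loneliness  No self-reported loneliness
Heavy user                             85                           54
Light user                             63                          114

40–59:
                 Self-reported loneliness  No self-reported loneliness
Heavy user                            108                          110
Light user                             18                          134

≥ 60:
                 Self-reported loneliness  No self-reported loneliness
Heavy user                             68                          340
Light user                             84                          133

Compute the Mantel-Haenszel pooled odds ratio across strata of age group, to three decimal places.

OR_MH = Σ(aᵢdᵢ/nᵢ) / Σ(bᵢcᵢ/nᵢ), where nᵢ is the stratum total.
Stratum 1 (< 40): n = 316; a·d/n = 85·114/316 = 30.6646; b·c/n = 54·63/316 = 10.7658
Stratum 2 (40–59): n = 370; a·d/n = 108·134/370 = 39.1135; b·c/n = 110·18/370 = 5.3514
Stratum 3 (≥ 60): n = 625; a·d/n = 68·133/625 = 14.4704; b·c/n = 340·84/625 = 45.6960
OR_MH = (30.6646 + 39.1135 + 14.4704) / (10.7658 + 5.3514 + 45.6960) = 84.2485 / 61.8132 = 1.36295

1.363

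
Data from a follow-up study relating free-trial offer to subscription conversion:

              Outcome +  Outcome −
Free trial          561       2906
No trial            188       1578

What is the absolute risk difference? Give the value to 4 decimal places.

Cells: a = 561, b = 2906, c = 188, d = 1578.
Risk in exposed = 561/3467 = 0.161811; risk in unexposed = 188/1766 = 0.106455.
Risk difference = 0.161811 − 0.106455 = 0.055356

0.0554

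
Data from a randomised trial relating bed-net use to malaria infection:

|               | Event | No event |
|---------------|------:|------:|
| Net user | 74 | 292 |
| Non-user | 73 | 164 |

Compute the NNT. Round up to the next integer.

10

Risk in treated group = 74/366 = 0.20219; risk in control = 73/237 = 0.30802.
Absolute risk reduction = 0.30802 − 0.20219 = 0.10583
NNT = 1 / ARR = 1 / 0.10583 = 9.449 → round up → 10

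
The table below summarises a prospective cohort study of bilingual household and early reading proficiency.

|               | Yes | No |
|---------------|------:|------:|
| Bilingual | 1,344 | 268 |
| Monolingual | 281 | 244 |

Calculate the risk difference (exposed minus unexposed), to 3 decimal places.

Cells: a = 1344, b = 268, c = 281, d = 244.
Risk in exposed = 1344/1612 = 0.833747; risk in unexposed = 281/525 = 0.535238.
Risk difference = 0.833747 − 0.535238 = 0.298509

0.299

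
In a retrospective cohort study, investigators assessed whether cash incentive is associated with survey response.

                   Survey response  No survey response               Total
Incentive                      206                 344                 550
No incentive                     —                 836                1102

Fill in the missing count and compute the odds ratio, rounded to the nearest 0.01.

1.88

The missing cell is in the unexposed row: 1102 − 836 = 266.
So a = 206, b = 344, c = 266, d = 836.
OR = (a·d)/(b·c) = (206 × 836) / (344 × 266) = 172216 / 91504 = 1.88206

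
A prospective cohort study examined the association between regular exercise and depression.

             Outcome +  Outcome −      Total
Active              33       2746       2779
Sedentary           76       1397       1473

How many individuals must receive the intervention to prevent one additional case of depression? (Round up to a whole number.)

26

Risk in treated group = 33/2779 = 0.01187; risk in control = 76/1473 = 0.05160.
Absolute risk reduction = 0.05160 − 0.01187 = 0.03972
NNT = 1 / ARR = 1 / 0.03972 = 25.176 → round up → 26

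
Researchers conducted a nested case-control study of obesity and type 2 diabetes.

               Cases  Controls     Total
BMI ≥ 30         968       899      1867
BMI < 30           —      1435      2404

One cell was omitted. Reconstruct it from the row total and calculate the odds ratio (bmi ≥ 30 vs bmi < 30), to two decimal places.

1.59

The missing cell is in the unexposed row: 2404 − 1435 = 969.
So a = 968, b = 899, c = 969, d = 1435.
OR = (a·d)/(b·c) = (968 × 1435) / (899 × 969) = 1389080 / 871131 = 1.59457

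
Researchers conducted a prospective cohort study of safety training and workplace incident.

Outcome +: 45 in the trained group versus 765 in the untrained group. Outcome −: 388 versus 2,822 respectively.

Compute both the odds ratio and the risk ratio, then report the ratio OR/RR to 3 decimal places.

From the description: a = 45, b = 388, c = 765, d = 2822.
OR = (45·2822)/(388·765) = 126990/296820 = 0.42784
Risk in exposed = 45/433 = 0.10393; risk in unexposed = 765/3587 = 0.21327; RR = 0.48730
OR/RR = 0.42784 / 0.48730 = 0.87797
The outcome is not rare, so the OR lies further from 1 than the RR.

0.878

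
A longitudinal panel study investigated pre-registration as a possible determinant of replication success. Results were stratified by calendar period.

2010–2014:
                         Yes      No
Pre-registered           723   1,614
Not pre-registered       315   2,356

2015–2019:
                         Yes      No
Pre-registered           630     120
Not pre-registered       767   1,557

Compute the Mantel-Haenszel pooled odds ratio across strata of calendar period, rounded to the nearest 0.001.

5.015

OR_MH = Σ(aᵢdᵢ/nᵢ) / Σ(bᵢcᵢ/nᵢ), where nᵢ is the stratum total.
Stratum 1 (2010–2014): n = 5008; a·d/n = 723·2356/5008 = 340.1334; b·c/n = 1614·315/5008 = 101.5196
Stratum 2 (2015–2019): n = 3074; a·d/n = 630·1557/3074 = 319.0989; b·c/n = 120·767/3074 = 29.9414
OR_MH = (340.1334 + 319.0989) / (101.5196 + 29.9414) = 659.2323 / 131.4610 = 5.01466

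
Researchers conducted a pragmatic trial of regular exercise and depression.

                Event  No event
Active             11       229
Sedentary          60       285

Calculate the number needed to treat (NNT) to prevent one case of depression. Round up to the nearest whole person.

8

Risk in treated group = 11/240 = 0.04583; risk in control = 60/345 = 0.17391.
Absolute risk reduction = 0.17391 − 0.04583 = 0.12808
NNT = 1 / ARR = 1 / 0.12808 = 7.808 → round up → 8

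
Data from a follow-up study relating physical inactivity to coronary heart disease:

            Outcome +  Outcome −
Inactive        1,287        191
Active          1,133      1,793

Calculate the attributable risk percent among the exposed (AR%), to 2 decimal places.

55.53

Cells: a = 1287, b = 191, c = 1133, d = 1793.
Risk in exposed = 1287/1478 = 0.87077; risk in unexposed = 1133/2926 = 0.38722.
RR = 0.87077/0.38722 = 2.24879
AR% = (RR − 1)/RR × 100 = (2.24879 − 1)/2.24879 × 100 = 55.5316%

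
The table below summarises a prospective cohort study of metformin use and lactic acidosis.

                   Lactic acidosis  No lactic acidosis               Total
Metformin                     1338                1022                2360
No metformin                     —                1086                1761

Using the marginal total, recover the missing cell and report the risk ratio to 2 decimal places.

The missing cell is in the unexposed row: 1761 − 1086 = 675.
So a = 1338, b = 1022, c = 675, d = 1086.
RR = [a/(a+b)] / [c/(c+d)] = (1338/2360) / (675/1761) = 0.56695/0.38330 = 1.47911

1.48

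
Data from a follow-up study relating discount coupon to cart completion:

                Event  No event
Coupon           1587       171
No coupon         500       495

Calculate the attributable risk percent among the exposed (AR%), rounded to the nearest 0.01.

44.33

Cells: a = 1587, b = 171, c = 500, d = 495.
Risk in exposed = 1587/1758 = 0.90273; risk in unexposed = 500/995 = 0.50251.
RR = 0.90273/0.50251 = 1.79643
AR% = (RR − 1)/RR × 100 = (1.79643 − 1)/1.79643 × 100 = 44.3341%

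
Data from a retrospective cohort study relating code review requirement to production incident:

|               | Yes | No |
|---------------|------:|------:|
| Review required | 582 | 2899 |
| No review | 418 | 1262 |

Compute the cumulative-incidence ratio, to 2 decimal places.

Cells: a = 582, b = 2899, c = 418, d = 1262.
Risk in exposed = 582/3481 = 0.16719; risk in unexposed = 418/1680 = 0.24881.
RR = 0.16719 / 0.24881 = 0.67197
The risk is 33% lower among the exposed than among the unexposed.

0.67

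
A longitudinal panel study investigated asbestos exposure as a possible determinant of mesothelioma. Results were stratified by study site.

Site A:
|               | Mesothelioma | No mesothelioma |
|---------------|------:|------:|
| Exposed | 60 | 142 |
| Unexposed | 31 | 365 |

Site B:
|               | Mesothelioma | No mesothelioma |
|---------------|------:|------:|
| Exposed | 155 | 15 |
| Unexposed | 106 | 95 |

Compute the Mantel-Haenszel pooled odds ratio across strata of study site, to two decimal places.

6.55

OR_MH = Σ(aᵢdᵢ/nᵢ) / Σ(bᵢcᵢ/nᵢ), where nᵢ is the stratum total.
Stratum 1 (Site A): n = 598; a·d/n = 60·365/598 = 36.6221; b·c/n = 142·31/598 = 7.3612
Stratum 2 (Site B): n = 371; a·d/n = 155·95/371 = 39.6900; b·c/n = 15·106/371 = 4.2857
OR_MH = (36.6221 + 39.6900) / (7.3612 + 4.2857) = 76.3121 / 11.6469 = 6.55213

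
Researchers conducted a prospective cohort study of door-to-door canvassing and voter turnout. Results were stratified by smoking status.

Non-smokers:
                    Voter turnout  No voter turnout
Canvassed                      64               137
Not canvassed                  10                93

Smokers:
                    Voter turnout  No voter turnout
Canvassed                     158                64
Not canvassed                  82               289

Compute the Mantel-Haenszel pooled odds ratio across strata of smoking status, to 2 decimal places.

7.23

OR_MH = Σ(aᵢdᵢ/nᵢ) / Σ(bᵢcᵢ/nᵢ), where nᵢ is the stratum total.
Stratum 1 (Non-smokers): n = 304; a·d/n = 64·93/304 = 19.5789; b·c/n = 137·10/304 = 4.5066
Stratum 2 (Smokers): n = 593; a·d/n = 158·289/593 = 77.0017; b·c/n = 64·82/593 = 8.8499
OR_MH = (19.5789 + 77.0017) / (4.5066 + 8.8499) = 96.5806 / 13.3565 = 7.23099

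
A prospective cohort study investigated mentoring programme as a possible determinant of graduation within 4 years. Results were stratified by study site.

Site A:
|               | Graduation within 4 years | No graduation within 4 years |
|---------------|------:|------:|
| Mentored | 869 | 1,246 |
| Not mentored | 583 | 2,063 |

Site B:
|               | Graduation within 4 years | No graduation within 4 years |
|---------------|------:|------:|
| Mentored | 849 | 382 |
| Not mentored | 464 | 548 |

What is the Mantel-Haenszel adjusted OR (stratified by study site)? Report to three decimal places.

2.521

OR_MH = Σ(aᵢdᵢ/nᵢ) / Σ(bᵢcᵢ/nᵢ), where nᵢ is the stratum total.
Stratum 1 (Site A): n = 4761; a·d/n = 869·2063/4761 = 376.5484; b·c/n = 1246·583/4761 = 152.5768
Stratum 2 (Site B): n = 2243; a·d/n = 849·548/2243 = 207.4240; b·c/n = 382·464/2243 = 79.0227
OR_MH = (376.5484 + 207.4240) / (152.5768 + 79.0227) = 583.9724 / 231.5995 = 2.52148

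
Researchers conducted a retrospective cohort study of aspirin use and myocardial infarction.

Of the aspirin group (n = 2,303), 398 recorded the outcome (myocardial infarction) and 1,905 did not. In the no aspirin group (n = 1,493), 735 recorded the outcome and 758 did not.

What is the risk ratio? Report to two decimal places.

0.35

From the description: a = 398, b = 1905, c = 735, d = 758.
Risk in exposed = 398/2303 = 0.17282; risk in unexposed = 735/1493 = 0.49230.
RR = 0.17282 / 0.49230 = 0.35104
The risk is 65% lower among the exposed than among the unexposed.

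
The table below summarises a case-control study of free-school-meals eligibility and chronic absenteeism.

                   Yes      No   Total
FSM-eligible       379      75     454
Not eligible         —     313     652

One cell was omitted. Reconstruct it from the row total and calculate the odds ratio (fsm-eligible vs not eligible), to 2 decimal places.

4.67

The missing cell is in the unexposed row: 652 − 313 = 339.
So a = 379, b = 75, c = 339, d = 313.
OR = (a·d)/(b·c) = (379 × 313) / (75 × 339) = 118627 / 25425 = 4.66576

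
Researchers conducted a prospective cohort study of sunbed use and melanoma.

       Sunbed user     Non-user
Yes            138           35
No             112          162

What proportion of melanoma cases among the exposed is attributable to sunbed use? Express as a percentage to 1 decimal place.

67.8

Reading the table with exposure as columns: a = 138 (Sunbed user, case), b = 112 (Sunbed user, non-case), c = 35 (Non-user, case), d = 162.
Risk in exposed = 138/250 = 0.55200; risk in unexposed = 35/197 = 0.17766.
RR = 0.55200/0.17766 = 3.10697
AR% = (RR − 1)/RR × 100 = (3.10697 − 1)/3.10697 × 100 = 67.8143%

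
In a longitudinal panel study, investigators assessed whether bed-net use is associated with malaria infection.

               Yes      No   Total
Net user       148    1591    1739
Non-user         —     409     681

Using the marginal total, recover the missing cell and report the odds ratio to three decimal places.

0.140

The missing cell is in the unexposed row: 681 − 409 = 272.
So a = 148, b = 1591, c = 272, d = 409.
OR = (a·d)/(b·c) = (148 × 409) / (1591 × 272) = 60532 / 432752 = 0.13988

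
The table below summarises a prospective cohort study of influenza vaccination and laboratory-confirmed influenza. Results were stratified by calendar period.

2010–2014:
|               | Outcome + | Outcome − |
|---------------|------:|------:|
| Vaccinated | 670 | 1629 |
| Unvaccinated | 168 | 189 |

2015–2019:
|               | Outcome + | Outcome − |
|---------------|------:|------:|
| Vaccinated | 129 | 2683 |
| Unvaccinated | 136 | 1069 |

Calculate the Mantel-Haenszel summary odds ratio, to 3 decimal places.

0.423

OR_MH = Σ(aᵢdᵢ/nᵢ) / Σ(bᵢcᵢ/nᵢ), where nᵢ is the stratum total.
Stratum 1 (2010–2014): n = 2656; a·d/n = 670·189/2656 = 47.6770; b·c/n = 1629·168/2656 = 103.0392
Stratum 2 (2015–2019): n = 4017; a·d/n = 129·1069/4017 = 34.3294; b·c/n = 2683·136/4017 = 90.8359
OR_MH = (47.6770 + 34.3294) / (103.0392 + 90.8359) = 82.0063 / 193.8751 = 0.42299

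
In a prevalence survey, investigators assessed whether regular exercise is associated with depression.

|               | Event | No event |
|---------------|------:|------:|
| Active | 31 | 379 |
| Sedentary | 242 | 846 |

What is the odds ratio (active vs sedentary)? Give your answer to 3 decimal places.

0.286

Cells: a = 31, b = 379, c = 242, d = 846.
OR = (a·d)/(b·c) = (31 × 846) / (379 × 242) = 26226 / 91718 = 0.28594
Exposure is associated with lower odds of depression (OR = 0.29 < 1).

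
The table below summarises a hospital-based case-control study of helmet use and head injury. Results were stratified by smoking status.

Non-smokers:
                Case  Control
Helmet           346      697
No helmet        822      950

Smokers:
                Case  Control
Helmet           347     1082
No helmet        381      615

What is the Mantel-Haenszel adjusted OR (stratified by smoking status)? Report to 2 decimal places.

0.55

OR_MH = Σ(aᵢdᵢ/nᵢ) / Σ(bᵢcᵢ/nᵢ), where nᵢ is the stratum total.
Stratum 1 (Non-smokers): n = 2815; a·d/n = 346·950/2815 = 116.7673; b·c/n = 697·822/2815 = 203.5290
Stratum 2 (Smokers): n = 2425; a·d/n = 347·615/2425 = 88.0021; b·c/n = 1082·381/2425 = 169.9967
OR_MH = (116.7673 + 88.0021) / (203.5290 + 169.9967) = 204.7694 / 373.5257 = 0.54821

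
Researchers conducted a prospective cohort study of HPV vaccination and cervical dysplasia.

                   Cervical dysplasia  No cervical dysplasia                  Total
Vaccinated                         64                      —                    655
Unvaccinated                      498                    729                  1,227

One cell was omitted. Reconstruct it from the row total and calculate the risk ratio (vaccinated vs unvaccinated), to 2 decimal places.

The missing cell is in the exposed row: 655 − 64 = 591.
So a = 64, b = 591, c = 498, d = 729.
RR = [a/(a+b)] / [c/(c+d)] = (64/655) / (498/1227) = 0.09771/0.40587 = 0.24074

0.24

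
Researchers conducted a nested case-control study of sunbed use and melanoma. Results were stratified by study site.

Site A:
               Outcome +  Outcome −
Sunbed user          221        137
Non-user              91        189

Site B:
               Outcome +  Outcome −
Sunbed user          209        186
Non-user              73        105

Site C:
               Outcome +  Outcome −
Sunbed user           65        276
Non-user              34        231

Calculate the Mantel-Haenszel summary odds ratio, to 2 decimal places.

2.19

OR_MH = Σ(aᵢdᵢ/nᵢ) / Σ(bᵢcᵢ/nᵢ), where nᵢ is the stratum total.
Stratum 1 (Site A): n = 638; a·d/n = 221·189/638 = 65.4687; b·c/n = 137·91/638 = 19.5408
Stratum 2 (Site B): n = 573; a·d/n = 209·105/573 = 38.2984; b·c/n = 186·73/573 = 23.6963
Stratum 3 (Site C): n = 606; a·d/n = 65·231/606 = 24.7772; b·c/n = 276·34/606 = 15.4851
OR_MH = (65.4687 + 38.2984 + 24.7772) / (19.5408 + 23.6963 + 15.4851) = 128.5443 / 58.7222 = 2.18902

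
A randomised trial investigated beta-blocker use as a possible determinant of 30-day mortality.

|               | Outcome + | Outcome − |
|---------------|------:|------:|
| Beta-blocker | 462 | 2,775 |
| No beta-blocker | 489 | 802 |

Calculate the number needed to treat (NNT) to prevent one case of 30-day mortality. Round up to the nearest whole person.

Risk in treated group = 462/3237 = 0.14272; risk in control = 489/1291 = 0.37878.
Absolute risk reduction = 0.37878 − 0.14272 = 0.23605
NNT = 1 / ARR = 1 / 0.23605 = 4.236 → round up → 5

5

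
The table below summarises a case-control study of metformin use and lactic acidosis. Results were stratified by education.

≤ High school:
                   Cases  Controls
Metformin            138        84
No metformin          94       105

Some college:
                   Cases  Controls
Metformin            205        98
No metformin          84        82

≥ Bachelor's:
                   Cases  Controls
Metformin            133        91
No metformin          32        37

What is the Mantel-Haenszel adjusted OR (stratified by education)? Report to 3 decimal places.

OR_MH = Σ(aᵢdᵢ/nᵢ) / Σ(bᵢcᵢ/nᵢ), where nᵢ is the stratum total.
Stratum 1 (≤ High school): n = 421; a·d/n = 138·105/421 = 34.4181; b·c/n = 84·94/421 = 18.7553
Stratum 2 (Some college): n = 469; a·d/n = 205·82/469 = 35.8422; b·c/n = 98·84/469 = 17.5522
Stratum 3 (≥ Bachelor's): n = 293; a·d/n = 133·37/293 = 16.7952; b·c/n = 91·32/293 = 9.9386
OR_MH = (34.4181 + 35.8422 + 16.7952) / (18.7553 + 17.5522 + 9.9386) = 87.0555 / 46.2461 = 1.88244

1.882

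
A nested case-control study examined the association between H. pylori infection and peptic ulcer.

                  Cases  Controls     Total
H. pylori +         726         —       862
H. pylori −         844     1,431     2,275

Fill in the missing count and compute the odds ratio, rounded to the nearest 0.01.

9.05

The missing cell is in the exposed row: 862 − 726 = 136.
So a = 726, b = 136, c = 844, d = 1431.
OR = (a·d)/(b·c) = (726 × 1431) / (136 × 844) = 1038906 / 114784 = 9.05097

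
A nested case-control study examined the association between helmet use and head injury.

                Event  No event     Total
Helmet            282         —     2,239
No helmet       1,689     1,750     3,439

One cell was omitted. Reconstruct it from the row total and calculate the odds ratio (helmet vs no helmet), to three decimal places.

The missing cell is in the exposed row: 2239 − 282 = 1957.
So a = 282, b = 1957, c = 1689, d = 1750.
OR = (a·d)/(b·c) = (282 × 1750) / (1957 × 1689) = 493500 / 3305373 = 0.14930

0.149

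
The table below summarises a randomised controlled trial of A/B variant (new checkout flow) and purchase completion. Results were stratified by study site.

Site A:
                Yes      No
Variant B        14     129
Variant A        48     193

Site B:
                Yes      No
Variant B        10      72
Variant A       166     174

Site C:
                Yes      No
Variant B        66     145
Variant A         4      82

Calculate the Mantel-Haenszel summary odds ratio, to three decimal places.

0.633

OR_MH = Σ(aᵢdᵢ/nᵢ) / Σ(bᵢcᵢ/nᵢ), where nᵢ is the stratum total.
Stratum 1 (Site A): n = 384; a·d/n = 14·193/384 = 7.0365; b·c/n = 129·48/384 = 16.1250
Stratum 2 (Site B): n = 422; a·d/n = 10·174/422 = 4.1232; b·c/n = 72·166/422 = 28.3223
Stratum 3 (Site C): n = 297; a·d/n = 66·82/297 = 18.2222; b·c/n = 145·4/297 = 1.9529
OR_MH = (7.0365 + 4.1232 + 18.2222) / (16.1250 + 28.3223 + 1.9529) = 29.3819 / 46.4001 = 0.63323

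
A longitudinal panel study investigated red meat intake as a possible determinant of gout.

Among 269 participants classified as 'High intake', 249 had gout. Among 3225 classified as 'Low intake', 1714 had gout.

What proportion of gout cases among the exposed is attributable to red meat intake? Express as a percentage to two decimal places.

42.58

From the description: a = 249, b = 20, c = 1714, d = 1511.
Risk in exposed = 249/269 = 0.92565; risk in unexposed = 1714/3225 = 0.53147.
RR = 0.92565/0.53147 = 1.74167
AR% = (RR − 1)/RR × 100 = (1.74167 − 1)/1.74167 × 100 = 42.5839%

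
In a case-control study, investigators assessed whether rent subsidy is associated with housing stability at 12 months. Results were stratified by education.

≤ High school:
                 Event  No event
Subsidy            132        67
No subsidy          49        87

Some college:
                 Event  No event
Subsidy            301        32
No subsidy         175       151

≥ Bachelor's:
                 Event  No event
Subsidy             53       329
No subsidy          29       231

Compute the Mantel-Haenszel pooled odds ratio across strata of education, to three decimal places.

3.689

OR_MH = Σ(aᵢdᵢ/nᵢ) / Σ(bᵢcᵢ/nᵢ), where nᵢ is the stratum total.
Stratum 1 (≤ High school): n = 335; a·d/n = 132·87/335 = 34.2806; b·c/n = 67·49/335 = 9.8000
Stratum 2 (Some college): n = 659; a·d/n = 301·151/659 = 68.9697; b·c/n = 32·175/659 = 8.4977
Stratum 3 (≥ Bachelor's): n = 642; a·d/n = 53·231/642 = 19.0701; b·c/n = 329·29/642 = 14.8614
OR_MH = (34.2806 + 68.9697 + 19.0701) / (9.8000 + 8.4977 + 14.8614) = 122.3203 / 33.1591 = 3.68889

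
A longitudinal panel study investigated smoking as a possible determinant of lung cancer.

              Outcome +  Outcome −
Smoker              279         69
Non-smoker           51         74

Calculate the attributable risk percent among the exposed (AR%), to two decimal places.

49.11

Cells: a = 279, b = 69, c = 51, d = 74.
Risk in exposed = 279/348 = 0.80172; risk in unexposed = 51/125 = 0.40800.
RR = 0.80172/0.40800 = 1.96501
AR% = (RR − 1)/RR × 100 = (1.96501 − 1)/1.96501 × 100 = 49.1097%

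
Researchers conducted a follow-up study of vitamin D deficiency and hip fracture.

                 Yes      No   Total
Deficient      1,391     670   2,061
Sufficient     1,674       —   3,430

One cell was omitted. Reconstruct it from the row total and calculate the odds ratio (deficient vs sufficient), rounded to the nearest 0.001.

The missing cell is in the unexposed row: 3430 − 1674 = 1756.
So a = 1391, b = 670, c = 1674, d = 1756.
OR = (a·d)/(b·c) = (1391 × 1756) / (670 × 1674) = 2442596 / 1121580 = 2.17782

2.178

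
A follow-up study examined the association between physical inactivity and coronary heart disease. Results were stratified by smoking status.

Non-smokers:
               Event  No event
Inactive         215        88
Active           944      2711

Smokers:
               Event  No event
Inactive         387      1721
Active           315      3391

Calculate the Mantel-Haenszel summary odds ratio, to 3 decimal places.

3.265

OR_MH = Σ(aᵢdᵢ/nᵢ) / Σ(bᵢcᵢ/nᵢ), where nᵢ is the stratum total.
Stratum 1 (Non-smokers): n = 3958; a·d/n = 215·2711/3958 = 147.2625; b·c/n = 88·944/3958 = 20.9884
Stratum 2 (Smokers): n = 5814; a·d/n = 387·3391/5814 = 225.7167; b·c/n = 1721·315/5814 = 93.2430
OR_MH = (147.2625 + 225.7167) / (20.9884 + 93.2430) = 372.9792 / 114.2314 = 3.26512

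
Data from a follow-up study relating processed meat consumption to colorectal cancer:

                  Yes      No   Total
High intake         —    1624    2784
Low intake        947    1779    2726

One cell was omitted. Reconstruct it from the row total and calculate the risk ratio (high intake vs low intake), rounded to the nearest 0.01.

1.20

The missing cell is in the exposed row: 2784 − 1624 = 1160.
So a = 1160, b = 1624, c = 947, d = 1779.
RR = [a/(a+b)] / [c/(c+d)] = (1160/2784) / (947/2726) = 0.41667/0.34740 = 1.19940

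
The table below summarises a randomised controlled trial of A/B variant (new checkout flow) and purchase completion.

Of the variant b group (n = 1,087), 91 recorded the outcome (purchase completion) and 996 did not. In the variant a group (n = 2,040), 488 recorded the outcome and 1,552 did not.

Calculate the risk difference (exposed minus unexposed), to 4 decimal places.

From the description: a = 91, b = 996, c = 488, d = 1552.
Risk in exposed = 91/1087 = 0.083717; risk in unexposed = 488/2040 = 0.239216.
Risk difference = 0.083717 − 0.239216 = -0.155499

-0.1555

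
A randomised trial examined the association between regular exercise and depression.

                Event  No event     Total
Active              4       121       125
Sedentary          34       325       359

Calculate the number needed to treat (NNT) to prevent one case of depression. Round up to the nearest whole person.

Risk in treated group = 4/125 = 0.03200; risk in control = 34/359 = 0.09471.
Absolute risk reduction = 0.09471 − 0.03200 = 0.06271
NNT = 1 / ARR = 1 / 0.06271 = 15.947 → round up → 16

16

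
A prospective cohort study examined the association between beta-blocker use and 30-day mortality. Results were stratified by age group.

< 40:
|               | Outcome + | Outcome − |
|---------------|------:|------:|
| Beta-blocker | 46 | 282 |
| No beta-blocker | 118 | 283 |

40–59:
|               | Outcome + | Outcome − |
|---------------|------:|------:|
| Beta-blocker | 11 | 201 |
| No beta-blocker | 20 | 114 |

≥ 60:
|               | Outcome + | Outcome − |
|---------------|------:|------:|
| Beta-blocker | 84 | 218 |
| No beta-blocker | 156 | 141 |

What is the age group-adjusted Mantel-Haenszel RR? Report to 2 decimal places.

RR_MH = Σ(aᵢ·n₀ᵢ/nᵢ) / Σ(cᵢ·n₁ᵢ/nᵢ), with n₁ᵢ = aᵢ+bᵢ (exposed), n₀ᵢ = cᵢ+dᵢ (unexposed), nᵢ = n₁ᵢ+n₀ᵢ.
Stratum 1 (< 40): n₁ = 328, n₀ = 401, n = 729; a·n₀/n = 46·401/729 = 25.3032; c·n₁/n = 118·328/729 = 53.0919
Stratum 2 (40–59): n₁ = 212, n₀ = 134, n = 346; a·n₀/n = 11·134/346 = 4.2601; c·n₁/n = 20·212/346 = 12.2543
Stratum 3 (≥ 60): n₁ = 302, n₀ = 297, n = 599; a·n₀/n = 84·297/599 = 41.6494; c·n₁/n = 156·302/599 = 78.6511
RR_MH = (25.3032 + 4.2601 + 41.6494) / (53.0919 + 12.2543 + 78.6511) = 71.2127 / 143.9973 = 0.49454

0.49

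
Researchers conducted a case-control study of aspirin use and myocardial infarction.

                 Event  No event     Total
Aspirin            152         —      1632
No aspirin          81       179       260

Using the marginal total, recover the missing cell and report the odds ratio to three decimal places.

The missing cell is in the exposed row: 1632 − 152 = 1480.
So a = 152, b = 1480, c = 81, d = 179.
OR = (a·d)/(b·c) = (152 × 179) / (1480 × 81) = 27208 / 119880 = 0.22696

0.227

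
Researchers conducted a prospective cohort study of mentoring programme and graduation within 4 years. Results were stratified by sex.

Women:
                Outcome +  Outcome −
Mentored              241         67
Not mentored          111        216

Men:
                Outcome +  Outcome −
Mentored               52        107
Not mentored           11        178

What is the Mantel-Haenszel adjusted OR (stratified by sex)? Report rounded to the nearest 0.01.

OR_MH = Σ(aᵢdᵢ/nᵢ) / Σ(bᵢcᵢ/nᵢ), where nᵢ is the stratum total.
Stratum 1 (Women): n = 635; a·d/n = 241·216/635 = 81.9780; b·c/n = 67·111/635 = 11.7118
Stratum 2 (Men): n = 348; a·d/n = 52·178/348 = 26.5977; b·c/n = 107·11/348 = 3.3822
OR_MH = (81.9780 + 26.5977) / (11.7118 + 3.3822) = 108.5757 / 15.0940 = 7.19330

7.19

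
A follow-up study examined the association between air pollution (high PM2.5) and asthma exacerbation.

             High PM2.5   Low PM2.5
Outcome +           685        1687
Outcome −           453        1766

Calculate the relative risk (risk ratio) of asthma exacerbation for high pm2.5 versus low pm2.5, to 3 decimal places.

Reading the table with exposure as columns: a = 685 (High PM2.5, case), b = 453 (High PM2.5, non-case), c = 1687 (Low PM2.5, case), d = 1766.
Risk in exposed = 685/1138 = 0.60193; risk in unexposed = 1687/3453 = 0.48856.
RR = 0.60193 / 0.48856 = 1.23205
The risk among the exposed is 1.23 times that among the unexposed.

1.232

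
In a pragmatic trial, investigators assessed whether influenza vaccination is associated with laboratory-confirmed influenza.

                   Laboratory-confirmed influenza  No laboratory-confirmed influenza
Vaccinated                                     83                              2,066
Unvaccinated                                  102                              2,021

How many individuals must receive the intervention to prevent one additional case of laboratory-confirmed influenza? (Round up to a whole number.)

Risk in treated group = 83/2149 = 0.03862; risk in control = 102/2123 = 0.04805.
Absolute risk reduction = 0.04805 − 0.03862 = 0.00942
NNT = 1 / ARR = 1 / 0.00942 = 106.128 → round up → 107

107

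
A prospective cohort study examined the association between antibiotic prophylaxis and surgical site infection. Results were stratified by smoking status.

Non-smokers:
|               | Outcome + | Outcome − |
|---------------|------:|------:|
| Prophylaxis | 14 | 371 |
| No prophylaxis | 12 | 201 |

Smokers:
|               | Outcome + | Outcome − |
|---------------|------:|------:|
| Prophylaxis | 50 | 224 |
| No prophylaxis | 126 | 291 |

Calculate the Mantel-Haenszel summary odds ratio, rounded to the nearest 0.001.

OR_MH = Σ(aᵢdᵢ/nᵢ) / Σ(bᵢcᵢ/nᵢ), where nᵢ is the stratum total.
Stratum 1 (Non-smokers): n = 598; a·d/n = 14·201/598 = 4.7057; b·c/n = 371·12/598 = 7.4448
Stratum 2 (Smokers): n = 691; a·d/n = 50·291/691 = 21.0564; b·c/n = 224·126/691 = 40.8452
OR_MH = (4.7057 + 21.0564) / (7.4448 + 40.8452) = 25.7621 / 48.2900 = 0.53349

0.533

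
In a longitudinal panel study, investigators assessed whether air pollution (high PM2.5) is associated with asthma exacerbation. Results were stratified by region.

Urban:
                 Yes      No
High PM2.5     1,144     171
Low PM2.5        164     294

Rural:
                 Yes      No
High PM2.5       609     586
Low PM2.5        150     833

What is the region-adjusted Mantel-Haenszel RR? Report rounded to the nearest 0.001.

2.797

RR_MH = Σ(aᵢ·n₀ᵢ/nᵢ) / Σ(cᵢ·n₁ᵢ/nᵢ), with n₁ᵢ = aᵢ+bᵢ (exposed), n₀ᵢ = cᵢ+dᵢ (unexposed), nᵢ = n₁ᵢ+n₀ᵢ.
Stratum 1 (Urban): n₁ = 1315, n₀ = 458, n = 1773; a·n₀/n = 1144·458/1773 = 295.5172; c·n₁/n = 164·1315/1773 = 121.6356
Stratum 2 (Rural): n₁ = 1195, n₀ = 983, n = 2178; a·n₀/n = 609·983/2178 = 274.8609; c·n₁/n = 150·1195/2178 = 82.3003
RR_MH = (295.5172 + 274.8609) / (121.6356 + 82.3003) = 570.3781 / 203.9359 = 2.79685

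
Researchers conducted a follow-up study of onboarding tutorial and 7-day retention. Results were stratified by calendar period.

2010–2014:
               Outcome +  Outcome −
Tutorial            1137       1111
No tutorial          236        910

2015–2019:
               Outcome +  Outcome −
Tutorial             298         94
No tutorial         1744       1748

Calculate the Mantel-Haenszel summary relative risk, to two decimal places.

RR_MH = Σ(aᵢ·n₀ᵢ/nᵢ) / Σ(cᵢ·n₁ᵢ/nᵢ), with n₁ᵢ = aᵢ+bᵢ (exposed), n₀ᵢ = cᵢ+dᵢ (unexposed), nᵢ = n₁ᵢ+n₀ᵢ.
Stratum 1 (2010–2014): n₁ = 2248, n₀ = 1146, n = 3394; a·n₀/n = 1137·1146/3394 = 383.9134; c·n₁/n = 236·2248/3394 = 156.3135
Stratum 2 (2015–2019): n₁ = 392, n₀ = 3492, n = 3884; a·n₀/n = 298·3492/3884 = 267.9238; c·n₁/n = 1744·392/3884 = 176.0165
RR_MH = (383.9134 + 267.9238) / (156.3135 + 176.0165) = 651.8372 / 332.3300 = 1.96142

1.96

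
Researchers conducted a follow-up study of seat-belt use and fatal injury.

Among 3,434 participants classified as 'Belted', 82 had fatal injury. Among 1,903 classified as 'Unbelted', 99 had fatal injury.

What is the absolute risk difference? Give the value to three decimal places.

-0.028

From the description: a = 82, b = 3352, c = 99, d = 1804.
Risk in exposed = 82/3434 = 0.023879; risk in unexposed = 99/1903 = 0.052023.
Risk difference = 0.023879 − 0.052023 = -0.028144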